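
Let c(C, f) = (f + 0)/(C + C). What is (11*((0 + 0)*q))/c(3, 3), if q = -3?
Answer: 0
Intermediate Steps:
c(C, f) = f/(2*C) (c(C, f) = f/((2*C)) = f*(1/(2*C)) = f/(2*C))
(11*((0 + 0)*q))/c(3, 3) = (11*((0 + 0)*(-3)))/(((1/2)*3/3)) = (11*(0*(-3)))/(((1/2)*3*(1/3))) = (11*0)/(1/2) = 0*2 = 0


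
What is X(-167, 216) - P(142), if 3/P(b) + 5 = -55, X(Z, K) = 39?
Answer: 781/20 ≈ 39.050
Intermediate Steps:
P(b) = -1/20 (P(b) = 3/(-5 - 55) = 3/(-60) = 3*(-1/60) = -1/20)
X(-167, 216) - P(142) = 39 - 1*(-1/20) = 39 + 1/20 = 781/20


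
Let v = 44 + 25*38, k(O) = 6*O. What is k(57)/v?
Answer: 171/497 ≈ 0.34406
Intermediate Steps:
v = 994 (v = 44 + 950 = 994)
k(57)/v = (6*57)/994 = 342*(1/994) = 171/497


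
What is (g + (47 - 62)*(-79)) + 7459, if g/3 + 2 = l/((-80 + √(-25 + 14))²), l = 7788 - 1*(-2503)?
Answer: 5*(276416*√11 + 11043811*I)/(160*√11 + 6389*I) ≈ 8642.8 + 0.39861*I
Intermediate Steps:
l = 10291 (l = 7788 + 2503 = 10291)
g = -6 + 30873/(-80 + I*√11)² (g = -6 + 3*(10291/((-80 + √(-25 + 14))²)) = -6 + 3*(10291/((-80 + √(-11))²)) = -6 + 3*(10291/((-80 + I*√11)²)) = -6 + 3*(10291/(-80 + I*√11)²) = -6 + 30873/(-80 + I*√11)² ≈ -1.2009 + 0.39861*I)
(g + (47 - 62)*(-79)) + 7459 = ((-6 + 30873/(80 - I*√11)²) + (47 - 62)*(-79)) + 7459 = ((-6 + 30873/(80 - I*√11)²) - 15*(-79)) + 7459 = ((-6 + 30873/(80 - I*√11)²) + 1185) + 7459 = (1179 + 30873/(80 - I*√11)²) + 7459 = 8638 + 30873/(80 - I*√11)²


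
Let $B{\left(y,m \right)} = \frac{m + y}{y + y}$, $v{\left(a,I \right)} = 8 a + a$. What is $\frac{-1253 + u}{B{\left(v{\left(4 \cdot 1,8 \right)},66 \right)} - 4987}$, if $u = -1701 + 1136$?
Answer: $\frac{21816}{59827} \approx 0.36465$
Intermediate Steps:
$v{\left(a,I \right)} = 9 a$
$B{\left(y,m \right)} = \frac{m + y}{2 y}$
$u = -565$
$\frac{-1253 + u}{B{\left(v{\left(4 \cdot 1,8 \right)},66 \right)} - 4987} = \frac{-1253 - 565}{\frac{66 + 9 \cdot 4 \cdot 1}{2 \cdot 9 \cdot 4 \cdot 1} - 4987} = - \frac{1818}{\frac{66 + 9 \cdot 4}{2 \cdot 9 \cdot 4} - 4987} = - \frac{1818}{\frac{66 + 36}{2 \cdot 36} - 4987} = - \frac{1818}{\frac{1}{2} \cdot \frac{1}{36} \cdot 102 - 4987} = - \frac{1818}{\frac{17}{12} - 4987} = - \frac{1818}{- \frac{59827}{12}} = \left(-1818\right) \left(- \frac{12}{59827}\right) = \frac{21816}{59827}$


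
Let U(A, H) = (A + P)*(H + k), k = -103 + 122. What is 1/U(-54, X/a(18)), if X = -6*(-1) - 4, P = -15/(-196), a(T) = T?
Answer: -147/151489 ≈ -0.00097037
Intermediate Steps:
P = 15/196 (P = -15*(-1/196) = 15/196 ≈ 0.076531)
X = 2 (X = 6 - 4 = 2)
k = 19
U(A, H) = (19 + H)*(15/196 + A) (U(A, H) = (A + 15/196)*(H + 19) = (15/196 + A)*(19 + H) = (19 + H)*(15/196 + A))
1/U(-54, X/a(18)) = 1/(285/196 + 19*(-54) + 15*(2/18)/196 - 108/18) = 1/(285/196 - 1026 + 15*(2*(1/18))/196 - 108/18) = 1/(285/196 - 1026 + (15/196)*(⅑) - 54*⅑) = 1/(285/196 - 1026 + 5/588 - 6) = 1/(-151489/147) = -147/151489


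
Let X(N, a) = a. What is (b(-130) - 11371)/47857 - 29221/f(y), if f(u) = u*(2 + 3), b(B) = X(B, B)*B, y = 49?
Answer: -1397074792/11724965 ≈ -119.15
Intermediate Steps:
b(B) = B² (b(B) = B*B = B²)
f(u) = 5*u (f(u) = u*5 = 5*u)
(b(-130) - 11371)/47857 - 29221/f(y) = ((-130)² - 11371)/47857 - 29221/(5*49) = (16900 - 11371)*(1/47857) - 29221/245 = 5529*(1/47857) - 29221*1/245 = 5529/47857 - 29221/245 = -1397074792/11724965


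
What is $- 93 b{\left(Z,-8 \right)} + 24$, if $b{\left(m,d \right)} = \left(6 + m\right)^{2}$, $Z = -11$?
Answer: $-2301$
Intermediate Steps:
$- 93 b{\left(Z,-8 \right)} + 24 = - 93 \left(6 - 11\right)^{2} + 24 = - 93 \left(-5\right)^{2} + 24 = \left(-93\right) 25 + 24 = -2325 + 24 = -2301$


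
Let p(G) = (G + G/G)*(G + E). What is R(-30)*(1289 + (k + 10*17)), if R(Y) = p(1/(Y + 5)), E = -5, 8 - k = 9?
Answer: -4408992/625 ≈ -7054.4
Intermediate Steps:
k = -1 (k = 8 - 1*9 = 8 - 9 = -1)
p(G) = (1 + G)*(-5 + G) (p(G) = (G + G/G)*(G - 5) = (G + 1)*(-5 + G) = (1 + G)*(-5 + G))
R(Y) = -5 + (5 + Y)**(-2) - 4/(5 + Y) (R(Y) = -5 + (1/(Y + 5))**2 - 4/(Y + 5) = -5 + (1/(5 + Y))**2 - 4/(5 + Y) = -5 + (5 + Y)**(-2) - 4/(5 + Y))
R(-30)*(1289 + (k + 10*17)) = ((-144 - 54*(-30) - 5*(-30)**2)/(25 + (-30)**2 + 10*(-30)))*(1289 + (-1 + 10*17)) = ((-144 + 1620 - 5*900)/(25 + 900 - 300))*(1289 + (-1 + 170)) = ((-144 + 1620 - 4500)/625)*(1289 + 169) = ((1/625)*(-3024))*1458 = -3024/625*1458 = -4408992/625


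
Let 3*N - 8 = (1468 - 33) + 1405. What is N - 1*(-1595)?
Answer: 7633/3 ≈ 2544.3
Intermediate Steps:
N = 2848/3 (N = 8/3 + ((1468 - 33) + 1405)/3 = 8/3 + (1435 + 1405)/3 = 8/3 + (1/3)*2840 = 8/3 + 2840/3 = 2848/3 ≈ 949.33)
N - 1*(-1595) = 2848/3 - 1*(-1595) = 2848/3 + 1595 = 7633/3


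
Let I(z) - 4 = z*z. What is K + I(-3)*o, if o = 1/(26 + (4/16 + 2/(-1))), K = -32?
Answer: -3052/97 ≈ -31.464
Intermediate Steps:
I(z) = 4 + z² (I(z) = 4 + z*z = 4 + z²)
o = 4/97 (o = 1/(26 + (4*(1/16) + 2*(-1))) = 1/(26 + (¼ - 2)) = 1/(26 - 7/4) = 1/(97/4) = 4/97 ≈ 0.041237)
K + I(-3)*o = -32 + (4 + (-3)²)*(4/97) = -32 + (4 + 9)*(4/97) = -32 + 13*(4/97) = -32 + 52/97 = -3052/97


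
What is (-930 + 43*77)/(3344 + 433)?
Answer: 2381/3777 ≈ 0.63039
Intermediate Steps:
(-930 + 43*77)/(3344 + 433) = (-930 + 3311)/3777 = 2381*(1/3777) = 2381/3777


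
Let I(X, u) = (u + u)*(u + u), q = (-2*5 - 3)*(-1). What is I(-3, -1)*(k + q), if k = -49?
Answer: -144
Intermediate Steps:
q = 13 (q = (-10 - 3)*(-1) = -13*(-1) = 13)
I(X, u) = 4*u**2 (I(X, u) = (2*u)*(2*u) = 4*u**2)
I(-3, -1)*(k + q) = (4*(-1)**2)*(-49 + 13) = (4*1)*(-36) = 4*(-36) = -144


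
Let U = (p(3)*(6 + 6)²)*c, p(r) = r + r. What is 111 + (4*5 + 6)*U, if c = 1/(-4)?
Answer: -5505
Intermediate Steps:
c = -¼ ≈ -0.25000
p(r) = 2*r
U = -216 (U = ((2*3)*(6 + 6)²)*(-¼) = (6*12²)*(-¼) = (6*144)*(-¼) = 864*(-¼) = -216)
111 + (4*5 + 6)*U = 111 + (4*5 + 6)*(-216) = 111 + (20 + 6)*(-216) = 111 + 26*(-216) = 111 - 5616 = -5505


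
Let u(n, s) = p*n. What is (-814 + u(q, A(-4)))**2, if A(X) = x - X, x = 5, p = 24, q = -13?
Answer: 1267876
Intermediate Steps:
A(X) = 5 - X
u(n, s) = 24*n
(-814 + u(q, A(-4)))**2 = (-814 + 24*(-13))**2 = (-814 - 312)**2 = (-1126)**2 = 1267876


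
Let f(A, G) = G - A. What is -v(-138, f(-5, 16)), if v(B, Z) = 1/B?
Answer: 1/138 ≈ 0.0072464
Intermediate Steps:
-v(-138, f(-5, 16)) = -1/(-138) = -1*(-1/138) = 1/138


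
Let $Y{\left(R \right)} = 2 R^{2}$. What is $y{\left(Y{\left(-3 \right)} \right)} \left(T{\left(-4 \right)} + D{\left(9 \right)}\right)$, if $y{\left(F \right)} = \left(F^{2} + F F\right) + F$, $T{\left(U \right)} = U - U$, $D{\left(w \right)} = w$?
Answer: $5994$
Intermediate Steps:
$T{\left(U \right)} = 0$
$y{\left(F \right)} = F + 2 F^{2}$ ($y{\left(F \right)} = \left(F^{2} + F^{2}\right) + F = 2 F^{2} + F = F + 2 F^{2}$)
$y{\left(Y{\left(-3 \right)} \right)} \left(T{\left(-4 \right)} + D{\left(9 \right)}\right) = 2 \left(-3\right)^{2} \left(1 + 2 \cdot 2 \left(-3\right)^{2}\right) \left(0 + 9\right) = 2 \cdot 9 \left(1 + 2 \cdot 2 \cdot 9\right) 9 = 18 \left(1 + 2 \cdot 18\right) 9 = 18 \left(1 + 36\right) 9 = 18 \cdot 37 \cdot 9 = 666 \cdot 9 = 5994$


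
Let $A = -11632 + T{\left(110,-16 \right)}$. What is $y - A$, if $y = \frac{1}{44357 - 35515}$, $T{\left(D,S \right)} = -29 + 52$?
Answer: $\frac{102646779}{8842} \approx 11609.0$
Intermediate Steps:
$T{\left(D,S \right)} = 23$
$y = \frac{1}{8842} \approx 0.0001131$
$A = -11609$ ($A = -11632 + 23 = -11609$)
$y - A = \frac{1}{8842} - -11609 = \frac{1}{8842} + 11609 = \frac{102646779}{8842}$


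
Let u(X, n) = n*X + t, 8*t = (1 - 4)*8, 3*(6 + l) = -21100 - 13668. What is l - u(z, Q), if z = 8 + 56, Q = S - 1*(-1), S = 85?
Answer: -51289/3 ≈ -17096.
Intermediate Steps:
l = -34786/3 (l = -6 + (-21100 - 13668)/3 = -6 + (⅓)*(-34768) = -6 - 34768/3 = -34786/3 ≈ -11595.)
Q = 86 (Q = 85 - 1*(-1) = 85 + 1 = 86)
t = -3 (t = ((1 - 4)*8)/8 = (-3*8)/8 = (⅛)*(-24) = -3)
z = 64
u(X, n) = -3 + X*n (u(X, n) = n*X - 3 = X*n - 3 = -3 + X*n)
l - u(z, Q) = -34786/3 - (-3 + 64*86) = -34786/3 - (-3 + 5504) = -34786/3 - 1*5501 = -34786/3 - 5501 = -51289/3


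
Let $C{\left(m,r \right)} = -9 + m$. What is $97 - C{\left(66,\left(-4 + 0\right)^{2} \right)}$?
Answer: $40$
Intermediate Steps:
$97 - C{\left(66,\left(-4 + 0\right)^{2} \right)} = 97 - \left(-9 + 66\right) = 97 - 57 = 40$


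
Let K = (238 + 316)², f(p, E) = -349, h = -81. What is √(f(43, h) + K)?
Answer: 3*√34063 ≈ 553.68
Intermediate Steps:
K = 306916 (K = 554² = 306916)
√(f(43, h) + K) = √(-349 + 306916) = √306567 = 3*√34063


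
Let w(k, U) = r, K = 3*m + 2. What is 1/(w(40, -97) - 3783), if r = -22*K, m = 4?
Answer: -1/4091 ≈ -0.00024444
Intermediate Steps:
K = 14 (K = 3*4 + 2 = 12 + 2 = 14)
r = -308 (r = -22*14 = -308)
w(k, U) = -308
1/(w(40, -97) - 3783) = 1/(-308 - 3783) = 1/(-4091) = -1/4091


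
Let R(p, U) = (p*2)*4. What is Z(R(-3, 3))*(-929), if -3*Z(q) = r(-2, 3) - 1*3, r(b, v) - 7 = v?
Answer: 6503/3 ≈ 2167.7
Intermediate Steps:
R(p, U) = 8*p (R(p, U) = (2*p)*4 = 8*p)
r(b, v) = 7 + v
Z(q) = -7/3 (Z(q) = -((7 + 3) - 1*3)/3 = -(10 - 3)/3 = -⅓*7 = -7/3)
Z(R(-3, 3))*(-929) = -7/3*(-929) = 6503/3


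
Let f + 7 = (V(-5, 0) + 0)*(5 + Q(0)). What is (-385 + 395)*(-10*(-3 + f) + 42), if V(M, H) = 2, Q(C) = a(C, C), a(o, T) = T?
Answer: 420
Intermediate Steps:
Q(C) = C
f = 3 (f = -7 + (2 + 0)*(5 + 0) = -7 + 2*5 = -7 + 10 = 3)
(-385 + 395)*(-10*(-3 + f) + 42) = (-385 + 395)*(-10*(-3 + 3) + 42) = 10*(-10*0 + 42) = 10*(0 + 42) = 10*42 = 420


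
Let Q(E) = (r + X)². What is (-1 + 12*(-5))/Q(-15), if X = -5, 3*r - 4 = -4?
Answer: -61/25 ≈ -2.4400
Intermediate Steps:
r = 0 (r = 4/3 + (⅓)*(-4) = 4/3 - 4/3 = 0)
Q(E) = 25 (Q(E) = (0 - 5)² = (-5)² = 25)
(-1 + 12*(-5))/Q(-15) = (-1 + 12*(-5))/25 = (-1 - 60)*(1/25) = -61*1/25 = -61/25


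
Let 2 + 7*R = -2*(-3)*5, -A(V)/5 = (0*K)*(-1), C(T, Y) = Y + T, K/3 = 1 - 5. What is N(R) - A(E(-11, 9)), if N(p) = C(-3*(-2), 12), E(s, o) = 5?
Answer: 18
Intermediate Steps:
K = -12 (K = 3*(1 - 5) = 3*(-4) = -12)
C(T, Y) = T + Y
A(V) = 0 (A(V) = -5*0*(-12)*(-1) = -0*(-1) = -5*0 = 0)
R = 4 (R = -2/7 + (-2*(-3)*5)/7 = -2/7 + (6*5)/7 = -2/7 + (⅐)*30 = -2/7 + 30/7 = 4)
N(p) = 18 (N(p) = -3*(-2) + 12 = 6 + 12 = 18)
N(R) - A(E(-11, 9)) = 18 - 1*0 = 18 + 0 = 18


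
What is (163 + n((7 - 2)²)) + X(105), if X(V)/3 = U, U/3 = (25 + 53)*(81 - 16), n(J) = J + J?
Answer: 45843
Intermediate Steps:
n(J) = 2*J
U = 15210 (U = 3*((25 + 53)*(81 - 16)) = 3*(78*65) = 3*5070 = 15210)
X(V) = 45630 (X(V) = 3*15210 = 45630)
(163 + n((7 - 2)²)) + X(105) = (163 + 2*(7 - 2)²) + 45630 = (163 + 2*5²) + 45630 = (163 + 2*25) + 45630 = (163 + 50) + 45630 = 213 + 45630 = 45843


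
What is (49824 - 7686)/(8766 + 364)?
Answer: 21069/4565 ≈ 4.6153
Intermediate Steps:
(49824 - 7686)/(8766 + 364) = 42138/9130 = 42138*(1/9130) = 21069/4565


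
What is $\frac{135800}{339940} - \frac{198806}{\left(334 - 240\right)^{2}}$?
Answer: $- \frac{1659554571}{75092746} \approx -22.1$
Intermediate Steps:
$\frac{135800}{339940} - \frac{198806}{\left(334 - 240\right)^{2}} = 135800 \cdot \frac{1}{339940} - \frac{198806}{94^{2}} = \frac{6790}{16997} - \frac{198806}{8836} = \frac{6790}{16997} - \frac{99403}{4418} = - \frac{1659554571}{75092746}$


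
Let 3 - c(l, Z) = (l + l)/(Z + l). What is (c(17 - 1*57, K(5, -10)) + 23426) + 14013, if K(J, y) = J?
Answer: 262078/7 ≈ 37440.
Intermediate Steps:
c(l, Z) = 3 - 2*l/(Z + l) (c(l, Z) = 3 - (l + l)/(Z + l) = 3 - 2*l/(Z + l))
(c(17 - 1*57, K(5, -10)) + 23426) + 14013 = (((17 - 1*57) + 3*5)/(5 + (17 - 1*57)) + 23426) + 14013 = (((17 - 57) + 15)/(5 + (17 - 57)) + 23426) + 14013 = ((-40 + 15)/(5 - 40) + 23426) + 14013 = (-25/(-35) + 23426) + 14013 = (-1/35*(-25) + 23426) + 14013 = (5/7 + 23426) + 14013 = 163987/7 + 14013 = 262078/7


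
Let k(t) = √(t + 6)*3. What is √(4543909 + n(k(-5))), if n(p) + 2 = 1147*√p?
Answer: √(4543907 + 1147*√3) ≈ 2132.1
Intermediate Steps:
k(t) = 3*√(6 + t) (k(t) = √(6 + t)*3 = 3*√(6 + t))
n(p) = -2 + 1147*√p
√(4543909 + n(k(-5))) = √(4543909 + (-2 + 1147*√(3*√(6 - 5)))) = √(4543909 + (-2 + 1147*√(3*√1))) = √(4543909 + (-2 + 1147*√(3*1))) = √(4543909 + (-2 + 1147*√3)) = √(4543907 + 1147*√3)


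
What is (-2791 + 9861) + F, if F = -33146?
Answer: -26076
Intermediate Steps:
(-2791 + 9861) + F = (-2791 + 9861) - 33146 = 7070 - 33146 = -26076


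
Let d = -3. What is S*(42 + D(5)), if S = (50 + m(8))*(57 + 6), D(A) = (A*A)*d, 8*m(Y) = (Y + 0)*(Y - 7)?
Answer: -106029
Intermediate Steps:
m(Y) = Y*(-7 + Y)/8 (m(Y) = ((Y + 0)*(Y - 7))/8 = (Y*(-7 + Y))/8 = Y*(-7 + Y)/8)
D(A) = -3*A² (D(A) = (A*A)*(-3) = A²*(-3) = -3*A²)
S = 3213 (S = (50 + (⅛)*8*(-7 + 8))*(57 + 6) = (50 + (⅛)*8*1)*63 = (50 + 1)*63 = 51*63 = 3213)
S*(42 + D(5)) = 3213*(42 - 3*5²) = 3213*(42 - 3*25) = 3213*(42 - 75) = 3213*(-33) = -106029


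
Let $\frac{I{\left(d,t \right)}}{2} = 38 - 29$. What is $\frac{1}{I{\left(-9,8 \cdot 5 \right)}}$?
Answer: $\frac{1}{18} \approx 0.055556$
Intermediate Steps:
$I{\left(d,t \right)} = 18$ ($I{\left(d,t \right)} = 2 \left(38 - 29\right) = 2 \cdot 9 = 18$)
$\frac{1}{I{\left(-9,8 \cdot 5 \right)}} = \frac{1}{18}$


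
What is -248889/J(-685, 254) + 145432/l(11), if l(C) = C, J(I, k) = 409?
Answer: 56743909/4499 ≈ 12613.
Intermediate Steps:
-248889/J(-685, 254) + 145432/l(11) = -248889/409 + 145432/11 = 56743909/4499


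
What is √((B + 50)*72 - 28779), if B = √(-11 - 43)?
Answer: √(-25179 + 216*I*√6) ≈ 1.667 + 158.69*I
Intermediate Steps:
B = 3*I*√6 (B = √(-54) = 3*I*√6 ≈ 7.3485*I)
√((B + 50)*72 - 28779) = √((3*I*√6 + 50)*72 - 28779) = √((50 + 3*I*√6)*72 - 28779) = √((3600 + 216*I*√6) - 28779) = √(-25179 + 216*I*√6)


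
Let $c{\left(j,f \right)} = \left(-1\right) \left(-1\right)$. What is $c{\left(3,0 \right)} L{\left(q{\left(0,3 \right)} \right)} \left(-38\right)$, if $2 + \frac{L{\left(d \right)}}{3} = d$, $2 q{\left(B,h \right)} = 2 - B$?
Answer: $114$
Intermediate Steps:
$q{\left(B,h \right)} = 1 - \frac{B}{2}$ ($q{\left(B,h \right)} = \frac{2 - B}{2} = 1 - \frac{B}{2}$)
$c{\left(j,f \right)} = 1$
$L{\left(d \right)} = -6 + 3 d$
$c{\left(3,0 \right)} L{\left(q{\left(0,3 \right)} \right)} \left(-38\right) = 1 \left(-6 + 3 \left(1 - 0\right)\right) \left(-38\right) = 1 \left(-6 + 3 \left(1 + 0\right)\right) \left(-38\right) = 1 \left(-6 + 3 \cdot 1\right) \left(-38\right) = 1 \left(-6 + 3\right) \left(-38\right) = 1 \left(-3\right) \left(-38\right) = \left(-3\right) \left(-38\right) = 114$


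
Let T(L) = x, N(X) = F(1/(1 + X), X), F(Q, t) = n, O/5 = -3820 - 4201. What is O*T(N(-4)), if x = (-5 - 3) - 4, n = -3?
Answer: 481260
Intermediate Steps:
O = -40105 (O = 5*(-3820 - 4201) = 5*(-8021) = -40105)
x = -12 (x = -8 - 4 = -12)
F(Q, t) = -3
N(X) = -3
T(L) = -12
O*T(N(-4)) = -40105*(-12) = 481260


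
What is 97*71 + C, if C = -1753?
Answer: 5134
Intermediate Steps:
97*71 + C = 97*71 - 1753 = 6887 - 1753 = 5134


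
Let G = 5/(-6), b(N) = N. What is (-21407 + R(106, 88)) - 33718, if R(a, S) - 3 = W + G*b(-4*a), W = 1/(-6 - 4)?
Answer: -1643063/30 ≈ -54769.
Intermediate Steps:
W = -⅒ (W = 1/(-10) = -⅒ ≈ -0.10000)
G = -⅚ (G = 5*(-⅙) = -⅚ ≈ -0.83333)
R(a, S) = 29/10 + 10*a/3 (R(a, S) = 3 + (-⅒ - (-10)*a/3) = 3 + (-⅒ + 10*a/3) = 29/10 + 10*a/3)
(-21407 + R(106, 88)) - 33718 = (-21407 + (29/10 + (10/3)*106)) - 33718 = (-21407 + (29/10 + 1060/3)) - 33718 = (-21407 + 10687/30) - 33718 = -631523/30 - 33718 = -1643063/30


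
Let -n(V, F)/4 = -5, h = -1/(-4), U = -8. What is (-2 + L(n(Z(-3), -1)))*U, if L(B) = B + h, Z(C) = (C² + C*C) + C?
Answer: -146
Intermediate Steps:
Z(C) = C + 2*C² (Z(C) = (C² + C²) + C = 2*C² + C = C + 2*C²)
h = ¼ (h = -1*(-¼) = ¼ ≈ 0.25000)
n(V, F) = 20 (n(V, F) = -4*(-5) = 20)
L(B) = ¼ + B (L(B) = B + ¼ = ¼ + B)
(-2 + L(n(Z(-3), -1)))*U = (-2 + (¼ + 20))*(-8) = (-2 + 81/4)*(-8) = (73/4)*(-8) = -146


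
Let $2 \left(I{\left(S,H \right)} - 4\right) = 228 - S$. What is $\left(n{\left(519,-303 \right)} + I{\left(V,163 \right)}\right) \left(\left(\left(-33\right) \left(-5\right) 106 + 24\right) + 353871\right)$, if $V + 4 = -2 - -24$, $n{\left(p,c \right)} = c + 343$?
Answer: $55336365$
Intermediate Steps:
$n{\left(p,c \right)} = 343 + c$
$V = 18$ ($V = -4 - -22 = -4 + \left(-2 + 24\right) = -4 + 22 = 18$)
$I{\left(S,H \right)} = 118 - \frac{S}{2}$ ($I{\left(S,H \right)} = 4 + \frac{228 - S}{2} = 4 - \left(-114 + \frac{S}{2}\right) = 118 - \frac{S}{2}$)
$\left(n{\left(519,-303 \right)} + I{\left(V,163 \right)}\right) \left(\left(\left(-33\right) \left(-5\right) 106 + 24\right) + 353871\right) = \left(\left(343 - 303\right) + \left(118 - 9\right)\right) \left(\left(\left(-33\right) \left(-5\right) 106 + 24\right) + 353871\right) = \left(40 + \left(118 - 9\right)\right) \left(\left(165 \cdot 106 + 24\right) + 353871\right) = \left(40 + 109\right) \left(\left(17490 + 24\right) + 353871\right) = 149 \left(17514 + 353871\right) = 149 \cdot 371385 = 55336365$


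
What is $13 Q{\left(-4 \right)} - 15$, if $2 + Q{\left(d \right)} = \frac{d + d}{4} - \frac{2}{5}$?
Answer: $- \frac{361}{5} \approx -72.2$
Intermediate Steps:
$Q{\left(d \right)} = - \frac{12}{5} + \frac{d}{2}$ ($Q{\left(d \right)} = -2 + \left(\frac{d + d}{4} - \frac{2}{5}\right) = -2 + \left(2 d \frac{1}{4} - \frac{2}{5}\right) = -2 + \left(\frac{d}{2} - \frac{2}{5}\right) = -2 + \left(- \frac{2}{5} + \frac{d}{2}\right) = - \frac{12}{5} + \frac{d}{2}$)
$13 Q{\left(-4 \right)} - 15 = 13 \left(- \frac{12}{5} + \frac{1}{2} \left(-4\right)\right) - 15 = 13 \left(- \frac{12}{5} - 2\right) - 15 = 13 \left(- \frac{22}{5}\right) - 15 = - \frac{286}{5} - 15 = - \frac{361}{5}$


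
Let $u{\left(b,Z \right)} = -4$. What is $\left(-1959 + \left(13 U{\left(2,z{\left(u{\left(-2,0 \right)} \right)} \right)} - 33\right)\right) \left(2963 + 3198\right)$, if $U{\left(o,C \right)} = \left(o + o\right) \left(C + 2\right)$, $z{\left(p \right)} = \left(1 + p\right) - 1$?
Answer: $-12913456$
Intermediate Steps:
$z{\left(p \right)} = p$
$U{\left(o,C \right)} = 2 o \left(2 + C\right)$
$\left(-1959 + \left(13 U{\left(2,z{\left(u{\left(-2,0 \right)} \right)} \right)} - 33\right)\right) \left(2963 + 3198\right) = \left(-1959 + \left(13 \cdot 2 \cdot 2 \left(2 - 4\right) - 33\right)\right) \left(2963 + 3198\right) = \left(-1959 + \left(13 \cdot 2 \cdot 2 \left(-2\right) - 33\right)\right) 6161 = \left(-1959 + \left(13 \left(-8\right) - 33\right)\right) 6161 = \left(-1959 - 137\right) 6161 = \left(-2096\right) 6161 = -12913456$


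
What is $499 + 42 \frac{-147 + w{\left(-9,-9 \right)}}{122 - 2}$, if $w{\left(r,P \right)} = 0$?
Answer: $\frac{8951}{20} \approx 447.55$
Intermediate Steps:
$499 + 42 \frac{-147 + w{\left(-9,-9 \right)}}{122 - 2} = 499 + 42 \frac{-147 + 0}{122 - 2} = 499 + 42 \left(- \frac{147}{122 + \left(-110 + 108\right)}\right) = 499 + 42 \left(- \frac{147}{122 - 2}\right) = 499 + 42 \left(- \frac{147}{120}\right) = 499 + 42 \left(\left(-147\right) \frac{1}{120}\right) = 499 + 42 \left(- \frac{49}{40}\right) = 499 - \frac{1029}{20} = \frac{8951}{20}$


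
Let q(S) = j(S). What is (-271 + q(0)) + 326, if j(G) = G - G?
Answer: 55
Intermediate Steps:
j(G) = 0
q(S) = 0
(-271 + q(0)) + 326 = (-271 + 0) + 326 = -271 + 326 = 55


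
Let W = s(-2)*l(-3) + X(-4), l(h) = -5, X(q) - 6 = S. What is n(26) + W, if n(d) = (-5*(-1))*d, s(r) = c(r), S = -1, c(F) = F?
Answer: 145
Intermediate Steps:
s(r) = r
X(q) = 5 (X(q) = 6 - 1 = 5)
n(d) = 5*d
W = 15 (W = -2*(-5) + 5 = 10 + 5 = 15)
n(26) + W = 5*26 + 15 = 130 + 15 = 145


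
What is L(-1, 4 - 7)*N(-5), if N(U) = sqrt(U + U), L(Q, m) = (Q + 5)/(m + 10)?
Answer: 4*I*sqrt(10)/7 ≈ 1.807*I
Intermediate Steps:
L(Q, m) = (5 + Q)/(10 + m)
N(U) = sqrt(2)*sqrt(U) (N(U) = sqrt(2*U) = sqrt(2)*sqrt(U))
L(-1, 4 - 7)*N(-5) = ((5 - 1)/(10 + (4 - 7)))*(sqrt(2)*sqrt(-5)) = (4/(10 - 3))*(sqrt(2)*(I*sqrt(5))) = (4/7)*(I*sqrt(10)) = ((1/7)*4)*(I*sqrt(10)) = 4*(I*sqrt(10))/7 = 4*I*sqrt(10)/7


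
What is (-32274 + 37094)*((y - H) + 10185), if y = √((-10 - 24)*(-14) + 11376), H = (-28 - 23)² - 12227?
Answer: 95489020 + 9640*√2963 ≈ 9.6014e+7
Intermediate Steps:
H = -9626 (H = (-51)² - 12227 = 2601 - 12227 = -9626)
y = 2*√2963 (y = √(-34*(-14) + 11376) = √(476 + 11376) = √11852 = 2*√2963 ≈ 108.87)
(-32274 + 37094)*((y - H) + 10185) = (-32274 + 37094)*((2*√2963 - 1*(-9626)) + 10185) = 4820*((2*√2963 + 9626) + 10185) = 4820*((9626 + 2*√2963) + 10185) = 4820*(19811 + 2*√2963) = 95489020 + 9640*√2963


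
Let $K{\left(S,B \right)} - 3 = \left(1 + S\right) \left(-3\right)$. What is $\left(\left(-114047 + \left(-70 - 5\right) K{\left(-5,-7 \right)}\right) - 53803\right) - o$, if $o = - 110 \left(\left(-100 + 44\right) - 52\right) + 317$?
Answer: $-181172$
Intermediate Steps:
$K{\left(S,B \right)} = - 3 S$ ($K{\left(S,B \right)} = 3 + \left(1 + S\right) \left(-3\right) = 3 - \left(3 + 3 S\right) = - 3 S$)
$o = 12197$ ($o = - 110 \left(-56 - 52\right) + 317 = \left(-110\right) \left(-108\right) + 317 = 11880 + 317 = 12197$)
$\left(\left(-114047 + \left(-70 - 5\right) K{\left(-5,-7 \right)}\right) - 53803\right) - o = \left(\left(-114047 + \left(-70 - 5\right) \left(\left(-3\right) \left(-5\right)\right)\right) - 53803\right) - 12197 = \left(\left(-114047 - 1125\right) - 53803\right) - 12197 = \left(-115172 - 53803\right) - 12197 = -168975 - 12197 = -181172$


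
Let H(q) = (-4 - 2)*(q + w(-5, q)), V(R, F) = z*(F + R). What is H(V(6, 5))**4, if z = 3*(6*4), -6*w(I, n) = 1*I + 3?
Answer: 510783323466256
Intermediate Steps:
w(I, n) = -1/2 - I/6 (w(I, n) = -(1*I + 3)/6 = -(I + 3)/6 = -(3 + I)/6 = -1/2 - I/6)
z = 72 (z = 3*24 = 72)
V(R, F) = 72*F + 72*R (V(R, F) = 72*(F + R) = 72*F + 72*R)
H(q) = -2 - 6*q (H(q) = (-4 - 2)*(q + (-1/2 - 1/6*(-5))) = -6*(q + (-1/2 + 5/6)) = -6*(q + 1/3) = -6*(1/3 + q) = -2 - 6*q)
H(V(6, 5))**4 = (-2 - 6*(72*5 + 72*6))**4 = (-2 - 6*(360 + 432))**4 = (-2 - 6*792)**4 = (-2 - 4752)**4 = (-4754)**4 = 510783323466256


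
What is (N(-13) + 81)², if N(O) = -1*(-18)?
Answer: 9801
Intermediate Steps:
N(O) = 18
(N(-13) + 81)² = (18 + 81)² = 99² = 9801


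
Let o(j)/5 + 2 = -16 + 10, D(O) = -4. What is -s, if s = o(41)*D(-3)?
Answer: -160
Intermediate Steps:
o(j) = -40 (o(j) = -10 + 5*(-16 + 10) = -10 + 5*(-6) = -10 - 30 = -40)
s = 160 (s = -40*(-4) = 160)
-s = -1*160 = -160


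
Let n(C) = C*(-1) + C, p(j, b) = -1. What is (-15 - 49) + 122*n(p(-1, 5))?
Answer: -64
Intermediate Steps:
n(C) = 0 (n(C) = -C + C = 0)
(-15 - 49) + 122*n(p(-1, 5)) = (-15 - 49) + 122*0 = -64 + 0 = -64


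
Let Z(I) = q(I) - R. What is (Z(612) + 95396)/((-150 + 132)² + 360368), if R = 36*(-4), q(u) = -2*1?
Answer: 47769/180346 ≈ 0.26487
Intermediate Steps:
q(u) = -2
R = -144
Z(I) = 142 (Z(I) = -2 - 1*(-144) = -2 + 144 = 142)
(Z(612) + 95396)/((-150 + 132)² + 360368) = (142 + 95396)/((-150 + 132)² + 360368) = 95538/((-18)² + 360368) = 95538/(324 + 360368) = 95538/360692 = 95538*(1/360692) = 47769/180346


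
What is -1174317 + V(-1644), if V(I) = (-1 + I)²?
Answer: 1531708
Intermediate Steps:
-1174317 + V(-1644) = -1174317 + (-1 - 1644)² = -1174317 + (-1645)² = -1174317 + 2706025 = 1531708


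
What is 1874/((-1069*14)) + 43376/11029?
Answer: 314248435/82530007 ≈ 3.8077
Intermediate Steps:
1874/((-1069*14)) + 43376/11029 = 1874/(-14966) + 43376*(1/11029) = 1874*(-1/14966) + 43376/11029 = -937/7483 + 43376/11029 = 314248435/82530007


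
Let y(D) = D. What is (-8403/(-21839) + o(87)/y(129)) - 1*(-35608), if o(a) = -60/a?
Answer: 2909193880835/81699699 ≈ 35608.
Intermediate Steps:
(-8403/(-21839) + o(87)/y(129)) - 1*(-35608) = (-8403/(-21839) - 60/87/129) - 1*(-35608) = (-8403*(-1/21839) - 60*1/87*(1/129)) + 35608 = (8403/21839 - 20/29*1/129) + 35608 = (8403/21839 - 20/3741) + 35608 = 30998843/81699699 + 35608 = 2909193880835/81699699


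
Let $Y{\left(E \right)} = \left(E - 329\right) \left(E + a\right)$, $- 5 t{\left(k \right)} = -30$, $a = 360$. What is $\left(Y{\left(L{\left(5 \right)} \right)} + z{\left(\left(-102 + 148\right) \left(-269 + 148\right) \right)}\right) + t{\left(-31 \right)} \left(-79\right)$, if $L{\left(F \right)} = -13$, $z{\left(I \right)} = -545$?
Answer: $-119693$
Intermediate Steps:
$t{\left(k \right)} = 6$ ($t{\left(k \right)} = \left(- \frac{1}{5}\right) \left(-30\right) = 6$)
$Y{\left(E \right)} = \left(-329 + E\right) \left(360 + E\right)$ ($Y{\left(E \right)} = \left(E - 329\right) \left(E + 360\right) = \left(-329 + E\right) \left(360 + E\right)$)
$\left(Y{\left(L{\left(5 \right)} \right)} + z{\left(\left(-102 + 148\right) \left(-269 + 148\right) \right)}\right) + t{\left(-31 \right)} \left(-79\right) = \left(\left(-118440 + \left(-13\right)^{2} + 31 \left(-13\right)\right) - 545\right) + 6 \left(-79\right) = \left(\left(-118440 + 169 - 403\right) - 545\right) - 474 = \left(-118674 - 545\right) - 474 = -119219 - 474 = -119693$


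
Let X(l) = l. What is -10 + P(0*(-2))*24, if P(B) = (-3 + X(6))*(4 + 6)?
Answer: 710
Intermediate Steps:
P(B) = 30 (P(B) = (-3 + 6)*(4 + 6) = 3*10 = 30)
-10 + P(0*(-2))*24 = -10 + 30*24 = -10 + 720 = 710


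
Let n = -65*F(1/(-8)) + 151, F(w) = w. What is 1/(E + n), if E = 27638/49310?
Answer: 197240/31496367 ≈ 0.0062623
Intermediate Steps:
E = 13819/24655 (E = 27638*(1/49310) = 13819/24655 ≈ 0.56049)
n = 1273/8 (n = -65/(-8) + 151 = -65*(-⅛) + 151 = 65/8 + 151 = 1273/8 ≈ 159.13)
1/(E + n) = 1/(13819/24655 + 1273/8) = 1/(31496367/197240) = 197240/31496367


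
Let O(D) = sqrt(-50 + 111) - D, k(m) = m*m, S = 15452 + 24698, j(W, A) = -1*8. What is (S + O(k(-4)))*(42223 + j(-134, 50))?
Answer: 1694256810 + 42215*sqrt(61) ≈ 1.6946e+9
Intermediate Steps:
j(W, A) = -8
S = 40150
k(m) = m**2
O(D) = sqrt(61) - D
(S + O(k(-4)))*(42223 + j(-134, 50)) = (40150 + (sqrt(61) - 1*(-4)**2))*(42223 - 8) = (40150 + (sqrt(61) - 1*16))*42215 = (40150 + (sqrt(61) - 16))*42215 = (40150 + (-16 + sqrt(61)))*42215 = (40134 + sqrt(61))*42215 = 1694256810 + 42215*sqrt(61)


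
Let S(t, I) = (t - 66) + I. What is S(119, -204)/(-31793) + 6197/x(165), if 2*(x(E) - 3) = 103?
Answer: 394058901/3465437 ≈ 113.71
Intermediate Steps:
x(E) = 109/2 (x(E) = 3 + (1/2)*103 = 3 + 103/2 = 109/2)
S(t, I) = -66 + I + t (S(t, I) = (-66 + t) + I = -66 + I + t)
S(119, -204)/(-31793) + 6197/x(165) = (-66 - 204 + 119)/(-31793) + 6197/(109/2) = -151*(-1/31793) + 6197*(2/109) = 151/31793 + 12394/109 = 394058901/3465437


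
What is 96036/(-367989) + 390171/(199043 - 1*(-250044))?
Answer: 33483372329/55086358681 ≈ 0.60783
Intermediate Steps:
96036/(-367989) + 390171/(199043 - 1*(-250044)) = 96036*(-1/367989) + 390171/(199043 + 250044) = -32012/122663 + 390171/449087 = 33483372329/55086358681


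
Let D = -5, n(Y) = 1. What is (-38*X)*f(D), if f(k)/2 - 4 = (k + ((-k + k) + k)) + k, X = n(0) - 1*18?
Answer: -14212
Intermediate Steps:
X = -17 (X = 1 - 1*18 = 1 - 18 = -17)
f(k) = 8 + 6*k (f(k) = 8 + 2*((k + ((-k + k) + k)) + k) = 8 + 2*((k + (0 + k)) + k) = 8 + 2*((k + k) + k) = 8 + 2*(2*k + k) = 8 + 2*(3*k) = 8 + 6*k)
(-38*X)*f(D) = (-38*(-17))*(8 + 6*(-5)) = 646*(8 - 30) = 646*(-22) = -14212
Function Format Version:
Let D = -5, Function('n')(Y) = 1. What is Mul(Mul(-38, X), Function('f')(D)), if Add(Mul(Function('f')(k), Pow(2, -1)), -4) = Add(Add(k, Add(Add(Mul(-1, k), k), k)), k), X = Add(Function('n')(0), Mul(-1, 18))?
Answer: -14212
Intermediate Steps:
X = -17 (X = Add(1, Mul(-1, 18)) = Add(1, -18) = -17)
Function('f')(k) = Add(8, Mul(6, k)) (Function('f')(k) = Add(8, Mul(2, Add(Add(k, Add(Add(Mul(-1, k), k), k)), k))) = Add(8, Mul(2, Add(Add(k, Add(0, k)), k))) = Add(8, Mul(2, Add(Add(k, k), k))) = Add(8, Mul(2, Add(Mul(2, k), k))) = Add(8, Mul(2, Mul(3, k))) = Add(8, Mul(6, k)))
Mul(Mul(-38, X), Function('f')(D)) = Mul(Mul(-38, -17), Add(8, Mul(6, -5))) = Mul(646, Add(8, -30)) = Mul(646, -22) = -14212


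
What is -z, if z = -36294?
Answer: 36294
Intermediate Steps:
-z = -1*(-36294) = 36294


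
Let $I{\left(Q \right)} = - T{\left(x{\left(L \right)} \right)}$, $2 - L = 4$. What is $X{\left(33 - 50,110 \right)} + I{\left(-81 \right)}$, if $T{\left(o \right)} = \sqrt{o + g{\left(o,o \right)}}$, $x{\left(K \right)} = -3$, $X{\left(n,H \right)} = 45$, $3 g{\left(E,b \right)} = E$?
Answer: $45 - 2 i \approx 45.0 - 2.0 i$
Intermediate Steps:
$L = -2$ ($L = 2 - 4 = -2$)
$g{\left(E,b \right)} = \frac{E}{3}$
$T{\left(o \right)} = \frac{2 \sqrt{3} \sqrt{o}}{3}$ ($T{\left(o \right)} = \sqrt{o + \frac{o}{3}} = \sqrt{\frac{4 o}{3}} = \frac{2 \sqrt{3} \sqrt{o}}{3}$)
$I{\left(Q \right)} = - 2 i$ ($I{\left(Q \right)} = - \frac{2 \sqrt{3} \sqrt{-3}}{3} = - \frac{2 \sqrt{3} i \sqrt{3}}{3} = - 2 i$)
$X{\left(33 - 50,110 \right)} + I{\left(-81 \right)} = 45 - 2 i$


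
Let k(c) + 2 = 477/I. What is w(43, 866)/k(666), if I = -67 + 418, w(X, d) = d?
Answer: -33774/25 ≈ -1351.0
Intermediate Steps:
I = 351
k(c) = -25/39 (k(c) = -2 + 477/351 = -2 + 477*(1/351) = -2 + 53/39 = -25/39)
w(43, 866)/k(666) = 866/(-25/39) = 866*(-39/25) = -33774/25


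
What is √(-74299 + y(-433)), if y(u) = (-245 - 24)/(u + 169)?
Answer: I*√1294568022/132 ≈ 272.58*I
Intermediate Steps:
y(u) = -269/(169 + u)
√(-74299 + y(-433)) = √(-74299 - 269/(169 - 433)) = √(-74299 - 269/(-264)) = √(-74299 - 269*(-1/264)) = √(-74299 + 269/264) = √(-19614667/264) = I*√1294568022/132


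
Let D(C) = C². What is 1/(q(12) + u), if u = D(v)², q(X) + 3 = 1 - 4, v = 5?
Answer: 1/619 ≈ 0.0016155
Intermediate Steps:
q(X) = -6 (q(X) = -3 + (1 - 4) = -3 - 3 = -6)
u = 625 (u = (5²)² = 25² = 625)
1/(q(12) + u) = 1/(-6 + 625) = 1/619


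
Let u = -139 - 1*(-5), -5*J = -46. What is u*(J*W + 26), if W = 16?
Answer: -116044/5 ≈ -23209.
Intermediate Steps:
J = 46/5 (J = -⅕*(-46) = 46/5 ≈ 9.2000)
u = -134 (u = -139 + 5 = -134)
u*(J*W + 26) = -134*((46/5)*16 + 26) = -134*(736/5 + 26) = -134*866/5 = -116044/5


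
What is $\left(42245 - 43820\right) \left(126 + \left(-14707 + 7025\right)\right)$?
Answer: $11900700$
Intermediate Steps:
$\left(42245 - 43820\right) \left(126 + \left(-14707 + 7025\right)\right) = - 1575 \left(126 - 7682\right) = \left(-1575\right) \left(-7556\right) = 11900700$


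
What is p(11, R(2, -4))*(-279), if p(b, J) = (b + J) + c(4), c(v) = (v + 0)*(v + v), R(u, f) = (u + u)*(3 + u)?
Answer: -17577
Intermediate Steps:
R(u, f) = 2*u*(3 + u) (R(u, f) = (2*u)*(3 + u) = 2*u*(3 + u))
c(v) = 2*v**2 (c(v) = v*(2*v) = 2*v**2)
p(b, J) = 32 + J + b (p(b, J) = (b + J) + 2*4**2 = (J + b) + 2*16 = (J + b) + 32 = 32 + J + b)
p(11, R(2, -4))*(-279) = (32 + 2*2*(3 + 2) + 11)*(-279) = (32 + 2*2*5 + 11)*(-279) = (32 + 20 + 11)*(-279) = 63*(-279) = -17577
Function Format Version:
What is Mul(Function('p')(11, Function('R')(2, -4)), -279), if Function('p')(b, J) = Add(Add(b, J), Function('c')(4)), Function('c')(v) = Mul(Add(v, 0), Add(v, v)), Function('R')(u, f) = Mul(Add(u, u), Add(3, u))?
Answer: -17577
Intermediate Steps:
Function('R')(u, f) = Mul(2, u, Add(3, u)) (Function('R')(u, f) = Mul(Mul(2, u), Add(3, u)) = Mul(2, u, Add(3, u)))
Function('c')(v) = Mul(2, Pow(v, 2)) (Function('c')(v) = Mul(v, Mul(2, v)) = Mul(2, Pow(v, 2)))
Function('p')(b, J) = Add(32, J, b) (Function('p')(b, J) = Add(Add(b, J), Mul(2, Pow(4, 2))) = Add(Add(J, b), Mul(2, 16)) = Add(Add(J, b), 32) = Add(32, J, b))
Mul(Function('p')(11, Function('R')(2, -4)), -279) = Mul(Add(32, Mul(2, 2, Add(3, 2)), 11), -279) = Mul(Add(32, Mul(2, 2, 5), 11), -279) = Mul(Add(32, 20, 11), -279) = Mul(63, -279) = -17577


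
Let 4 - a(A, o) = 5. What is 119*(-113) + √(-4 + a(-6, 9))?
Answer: -13447 + I*√5 ≈ -13447.0 + 2.2361*I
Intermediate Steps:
a(A, o) = -1 (a(A, o) = 4 - 1*5 = 4 - 5 = -1)
119*(-113) + √(-4 + a(-6, 9)) = 119*(-113) + √(-4 - 1) = -13447 + √(-5) = -13447 + I*√5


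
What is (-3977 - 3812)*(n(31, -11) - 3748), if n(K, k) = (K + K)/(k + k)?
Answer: 321366351/11 ≈ 2.9215e+7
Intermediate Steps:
n(K, k) = K/k (n(K, k) = (2*K)/((2*k)) = (2*K)*(1/(2*k)) = K/k)
(-3977 - 3812)*(n(31, -11) - 3748) = (-3977 - 3812)*(31/(-11) - 3748) = -7789*(31*(-1/11) - 3748) = -7789*(-31/11 - 3748) = -7789*(-41259/11) = 321366351/11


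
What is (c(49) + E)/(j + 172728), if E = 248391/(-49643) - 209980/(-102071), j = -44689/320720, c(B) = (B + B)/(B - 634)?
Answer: -53824530816264016/2985671359972955421261 ≈ -1.8028e-5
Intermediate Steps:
c(B) = 2*B/(-634 + B) (c(B) = (2*B)/(-634 + B) = 2*B/(-634 + B))
j = -44689/320720 (j = -44689*1/320720 = -44689/320720 ≈ -0.13934)
E = -1357225511/460646423 (E = 248391*(-1/49643) - 209980*(-1/102071) = -22581/4513 + 209980/102071 = -1357225511/460646423 ≈ -2.9464)
(c(49) + E)/(j + 172728) = (2*49/(-634 + 49) - 1357225511/460646423)/(-44689/320720 + 172728) = (2*49/(-585) - 1357225511/460646423)/(55397279471/320720) = (2*49*(-1/585) - 1357225511/460646423)*(320720/55397279471) = (-98/585 - 1357225511/460646423)*(320720/55397279471) = -839120273389/269478157455*320720/55397279471 = -53824530816264016/2985671359972955421261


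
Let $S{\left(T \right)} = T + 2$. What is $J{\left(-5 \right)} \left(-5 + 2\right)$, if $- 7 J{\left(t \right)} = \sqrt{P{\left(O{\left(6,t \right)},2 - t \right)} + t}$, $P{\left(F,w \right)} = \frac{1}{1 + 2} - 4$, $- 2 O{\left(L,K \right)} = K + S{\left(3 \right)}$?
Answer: $\frac{i \sqrt{78}}{7} \approx 1.2617 i$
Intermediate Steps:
$S{\left(T \right)} = 2 + T$
$O{\left(L,K \right)} = - \frac{5}{2} - \frac{K}{2}$ ($O{\left(L,K \right)} = - \frac{K + \left(2 + 3\right)}{2} = - \frac{K + 5}{2} = - \frac{5 + K}{2} = - \frac{5}{2} - \frac{K}{2}$)
$P{\left(F,w \right)} = - \frac{11}{3}$ ($P{\left(F,w \right)} = \frac{1}{3} - 4 = - \frac{11}{3}$)
$J{\left(t \right)} = - \frac{\sqrt{- \frac{11}{3} + t}}{7}$
$J{\left(-5 \right)} \left(-5 + 2\right) = - \frac{\sqrt{-33 + 9 \left(-5\right)}}{21} \left(-5 + 2\right) = - \frac{\sqrt{-33 - 45}}{21} \left(-3\right) = - \frac{\sqrt{-78}}{21} \left(-3\right) = - \frac{i \sqrt{78}}{21} \left(-3\right) = \frac{i \sqrt{78}}{7}$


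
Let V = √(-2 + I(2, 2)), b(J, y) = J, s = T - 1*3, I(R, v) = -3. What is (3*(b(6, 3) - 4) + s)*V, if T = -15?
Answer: -12*I*√5 ≈ -26.833*I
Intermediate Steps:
s = -18 (s = -15 - 1*3 = -15 - 3 = -18)
V = I*√5 (V = √(-2 - 3) = √(-5) = I*√5 ≈ 2.2361*I)
(3*(b(6, 3) - 4) + s)*V = (3*(6 - 4) - 18)*(I*√5) = (3*2 - 18)*(I*√5) = (6 - 18)*(I*√5) = -12*I*√5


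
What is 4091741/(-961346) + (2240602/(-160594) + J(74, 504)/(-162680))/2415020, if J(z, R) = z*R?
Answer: -164644371100204988523/38682797667514237300 ≈ -4.2563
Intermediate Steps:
J(z, R) = R*z
4091741/(-961346) + (2240602/(-160594) + J(74, 504)/(-162680))/2415020 = 4091741/(-961346) + (2240602/(-160594) + (504*74)/(-162680))/2415020 = 4091741*(-1/961346) + (2240602*(-1/160594) + 37296*(-1/162680))*(1/2415020) = -4091741/961346 + (-160043/11471 - 666/2905)*(1/2415020) = -4091741/961346 - 472564601/33323255*1/2415020 = -4091741/961346 - 472564601/80476327290100 = -164644371100204988523/38682797667514237300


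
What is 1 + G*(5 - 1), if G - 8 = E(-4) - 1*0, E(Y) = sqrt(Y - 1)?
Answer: 33 + 4*I*sqrt(5) ≈ 33.0 + 8.9443*I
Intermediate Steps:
E(Y) = sqrt(-1 + Y)
G = 8 + I*sqrt(5) (G = 8 + (sqrt(-1 - 4) - 1*0) = 8 + (sqrt(-5) + 0) = 8 + (I*sqrt(5) + 0) = 8 + I*sqrt(5) ≈ 8.0 + 2.2361*I)
1 + G*(5 - 1) = 1 + (8 + I*sqrt(5))*(5 - 1) = 1 + (8 + I*sqrt(5))*4 = 1 + (32 + 4*I*sqrt(5)) = 33 + 4*I*sqrt(5)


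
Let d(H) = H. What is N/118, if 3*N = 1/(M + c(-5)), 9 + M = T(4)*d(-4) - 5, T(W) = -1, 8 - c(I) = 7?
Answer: -1/3186 ≈ -0.00031387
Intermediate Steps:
c(I) = 1 (c(I) = 8 - 1*7 = 8 - 7 = 1)
M = -10 (M = -9 + (-1*(-4) - 5) = -9 + (4 - 5) = -9 - 1 = -10)
N = -1/27 (N = 1/(3*(-10 + 1)) = (⅓)/(-9) = (⅓)*(-⅑) = -1/27 ≈ -0.037037)
N/118 = -1/27/118 = (1/118)*(-1/27) = -1/3186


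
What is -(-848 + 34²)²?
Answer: -94864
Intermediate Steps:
-(-848 + 34²)² = -(-848 + 1156)² = -1*308² = -1*94864 = -94864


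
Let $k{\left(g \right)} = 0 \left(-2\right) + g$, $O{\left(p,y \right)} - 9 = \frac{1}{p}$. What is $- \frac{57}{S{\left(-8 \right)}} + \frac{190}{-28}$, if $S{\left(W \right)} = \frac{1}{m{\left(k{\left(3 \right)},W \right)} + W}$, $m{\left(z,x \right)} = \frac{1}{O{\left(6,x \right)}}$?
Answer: $\frac{341107}{770} \approx 443.0$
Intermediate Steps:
$O{\left(p,y \right)} = 9 + \frac{1}{p}$
$k{\left(g \right)} = g$ ($k{\left(g \right)} = 0 + g = g$)
$m{\left(z,x \right)} = \frac{6}{55}$ ($m{\left(z,x \right)} = \frac{1}{9 + \frac{1}{6}} = \frac{1}{\frac{55}{6}} = \frac{6}{55}$)
$S{\left(W \right)} = \frac{1}{\frac{6}{55} + W}$
$- \frac{57}{S{\left(-8 \right)}} + \frac{190}{-28} = - \frac{57}{55 \frac{1}{6 + 55 \left(-8\right)}} + \frac{190}{-28} = - \frac{57}{55 \frac{1}{6 - 440}} + 190 \left(- \frac{1}{28}\right) = - \frac{57}{55 \frac{1}{-434}} - \frac{95}{14} = - \frac{57}{55 \left(- \frac{1}{434}\right)} - \frac{95}{14} = - \frac{57}{- \frac{55}{434}} - \frac{95}{14} = \left(-57\right) \left(- \frac{434}{55}\right) - \frac{95}{14} = \frac{24738}{55} - \frac{95}{14} = \frac{341107}{770}$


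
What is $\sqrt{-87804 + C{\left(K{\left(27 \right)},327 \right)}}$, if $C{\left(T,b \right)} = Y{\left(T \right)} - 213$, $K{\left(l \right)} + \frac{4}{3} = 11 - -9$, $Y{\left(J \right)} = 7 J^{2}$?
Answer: $\frac{i \sqrt{770201}}{3} \approx 292.54 i$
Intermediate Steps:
$K{\left(l \right)} = \frac{56}{3}$ ($K{\left(l \right)} = - \frac{4}{3} + \left(11 - -9\right) = - \frac{4}{3} + \left(11 + 9\right) = - \frac{4}{3} + 20 = \frac{56}{3}$)
$C{\left(T,b \right)} = -213 + 7 T^{2}$ ($C{\left(T,b \right)} = 7 T^{2} - 213 = -213 + 7 T^{2}$)
$\sqrt{-87804 + C{\left(K{\left(27 \right)},327 \right)}} = \sqrt{-87804 - \left(213 - 7 \left(\frac{56}{3}\right)^{2}\right)} = \sqrt{-87804 + \left(-213 + 7 \cdot \frac{3136}{9}\right)} = \sqrt{-87804 + \left(-213 + \frac{21952}{9}\right)} = \sqrt{-87804 + \frac{20035}{9}} = \sqrt{- \frac{770201}{9}} = \frac{i \sqrt{770201}}{3}$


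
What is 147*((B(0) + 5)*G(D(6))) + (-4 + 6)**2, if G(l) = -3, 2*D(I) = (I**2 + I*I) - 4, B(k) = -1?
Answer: -1760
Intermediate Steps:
D(I) = -2 + I**2 (D(I) = ((I**2 + I*I) - 4)/2 = ((I**2 + I**2) - 4)/2 = (2*I**2 - 4)/2 = (-4 + 2*I**2)/2 = -2 + I**2)
147*((B(0) + 5)*G(D(6))) + (-4 + 6)**2 = 147*((-1 + 5)*(-3)) + (-4 + 6)**2 = 147*(4*(-3)) + 2**2 = 147*(-12) + 4 = -1764 + 4 = -1760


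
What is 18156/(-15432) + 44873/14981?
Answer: 35040425/19265566 ≈ 1.8188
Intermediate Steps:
18156/(-15432) + 44873/14981 = 18156*(-1/15432) + 44873*(1/14981) = -1513/1286 + 44873/14981 = 35040425/19265566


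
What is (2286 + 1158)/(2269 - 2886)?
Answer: -3444/617 ≈ -5.5818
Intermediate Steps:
(2286 + 1158)/(2269 - 2886) = 3444/(-617) = 3444*(-1/617) = -3444/617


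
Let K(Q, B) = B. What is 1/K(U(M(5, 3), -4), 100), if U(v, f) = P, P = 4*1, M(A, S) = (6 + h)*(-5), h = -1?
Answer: 1/100 ≈ 0.010000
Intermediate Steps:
M(A, S) = -25 (M(A, S) = (6 - 1)*(-5) = 5*(-5) = -25)
P = 4
U(v, f) = 4
1/K(U(M(5, 3), -4), 100) = 1/100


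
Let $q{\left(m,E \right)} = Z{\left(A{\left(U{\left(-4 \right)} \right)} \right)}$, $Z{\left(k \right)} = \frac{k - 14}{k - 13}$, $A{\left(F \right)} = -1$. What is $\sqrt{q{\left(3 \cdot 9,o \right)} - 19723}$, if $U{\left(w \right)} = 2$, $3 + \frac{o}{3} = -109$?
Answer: $\frac{i \sqrt{3865498}}{14} \approx 140.43 i$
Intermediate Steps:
$o = -336$ ($o = -9 + 3 \left(-109\right) = -9 - 327 = -336$)
$Z{\left(k \right)} = \frac{-14 + k}{-13 + k}$
$q{\left(m,E \right)} = \frac{15}{14}$ ($q{\left(m,E \right)} = \frac{-14 - 1}{-13 - 1} = \frac{1}{-14} \left(-15\right) = \left(- \frac{1}{14}\right) \left(-15\right) = \frac{15}{14}$)
$\sqrt{q{\left(3 \cdot 9,o \right)} - 19723} = \sqrt{\frac{15}{14} - 19723} = \sqrt{- \frac{276107}{14}} = \frac{i \sqrt{3865498}}{14}$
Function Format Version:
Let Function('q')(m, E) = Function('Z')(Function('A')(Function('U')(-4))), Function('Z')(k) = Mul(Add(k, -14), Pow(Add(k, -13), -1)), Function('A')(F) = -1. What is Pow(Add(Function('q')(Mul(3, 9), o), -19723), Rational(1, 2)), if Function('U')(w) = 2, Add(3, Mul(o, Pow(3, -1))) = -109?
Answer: Mul(Rational(1, 14), I, Pow(3865498, Rational(1, 2))) ≈ Mul(140.43, I)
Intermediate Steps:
o = -336 (o = Add(-9, Mul(3, -109)) = Add(-9, -327) = -336)
Function('Z')(k) = Mul(Pow(Add(-13, k), -1), Add(-14, k)) (Function('Z')(k) = Mul(Add(-14, k), Pow(Add(-13, k), -1)) = Mul(Pow(Add(-13, k), -1), Add(-14, k)))
Function('q')(m, E) = Rational(15, 14) (Function('q')(m, E) = Mul(Pow(Add(-13, -1), -1), Add(-14, -1)) = Mul(Pow(-14, -1), -15) = Mul(Rational(-1, 14), -15) = Rational(15, 14))
Pow(Add(Function('q')(Mul(3, 9), o), -19723), Rational(1, 2)) = Pow(Add(Rational(15, 14), -19723), Rational(1, 2)) = Pow(Rational(-276107, 14), Rational(1, 2)) = Mul(Rational(1, 14), I, Pow(3865498, Rational(1, 2)))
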